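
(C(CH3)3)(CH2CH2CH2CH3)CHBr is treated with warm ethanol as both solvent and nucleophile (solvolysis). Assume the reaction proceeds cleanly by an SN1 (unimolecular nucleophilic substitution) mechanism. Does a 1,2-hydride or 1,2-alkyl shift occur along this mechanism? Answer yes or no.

yes

The first-formed carbocation is secondary.
The adjacent tert-butyl carbon has no hydrogen but bears methyl groups; migration of one methyl with its bonding pair (a 1,2-methyl shift) places the charge on a tertiary centre.
Tertiary is more stable than secondary, so the shift occurs.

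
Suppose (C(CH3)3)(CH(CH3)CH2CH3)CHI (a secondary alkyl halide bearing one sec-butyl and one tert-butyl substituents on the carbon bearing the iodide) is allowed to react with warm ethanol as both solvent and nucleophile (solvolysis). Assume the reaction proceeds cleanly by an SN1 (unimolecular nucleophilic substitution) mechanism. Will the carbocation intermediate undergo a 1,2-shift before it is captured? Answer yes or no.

The first-formed carbocation is secondary.
The adjacent sec-butyl carbon already bears 2 other carbon substituents and has a hydrogen to migrate; after a 1,2-hydride shift from that carbon the positive charge sits on a tertiary centre.
Tertiary is more stable than secondary, so the shift occurs.

yes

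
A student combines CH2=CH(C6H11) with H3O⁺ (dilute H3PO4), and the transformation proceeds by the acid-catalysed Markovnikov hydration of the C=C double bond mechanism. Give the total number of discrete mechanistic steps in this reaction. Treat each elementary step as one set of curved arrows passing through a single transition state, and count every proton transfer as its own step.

Step 1: The π electrons of the C=C bond attack a proton of H3O⁺; Markovnikov addition places the new C–H on the less-substituted alkene carbon, so the positive charge ends up on the more-substituted carbon — a secondary carbocation. H2O is released.
Step 2: A hydride (H with its bonding pair) migrates from the adjacent cyclohexyl carbon to the cationic centre — a 1,2-hydride shift — upgrading the secondary cation to a tertiary one.
Step 3: Water acts as the nucleophile: an oxygen lone pair bonds to the cationic carbon, giving an oxonium-ion intermediate.
Step 4: Proton transfer from the O–H of the oxonium ion to H2O completes the catalytic cycle and yields the alcohol.
Total: 4 elementary steps.

4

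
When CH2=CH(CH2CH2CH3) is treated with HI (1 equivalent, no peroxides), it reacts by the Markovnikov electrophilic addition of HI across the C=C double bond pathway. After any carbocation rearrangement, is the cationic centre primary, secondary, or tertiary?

secondary

Step 1: The π electrons of the C=C bond attack a proton of HI; Markovnikov addition places the new C–H on the less-substituted alkene carbon, so the positive charge ends up on the more-substituted carbon — a secondary carbocation. The H–I bond breaks heterolytically, releasing I⁻.
No single 1,2-shift to an adjacent carbon would give a more-substituted cation, so no rearrangement occurs.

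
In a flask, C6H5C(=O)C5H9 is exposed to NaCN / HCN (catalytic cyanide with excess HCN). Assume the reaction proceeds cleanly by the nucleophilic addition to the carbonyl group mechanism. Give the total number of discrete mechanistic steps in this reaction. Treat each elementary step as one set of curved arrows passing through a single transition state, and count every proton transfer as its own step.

Step 1: Nucleophilic addition: CN⁻ adds to the carbonyl carbon, pushing the π(C=O) electron pair onto oxygen and giving a tetrahedral alkoxide.
Step 2: The alkoxide oxygen removes a proton from HCN present in the mixture, giving a cyanohydrin and regenerating CN⁻.
Total: 2 elementary steps.

2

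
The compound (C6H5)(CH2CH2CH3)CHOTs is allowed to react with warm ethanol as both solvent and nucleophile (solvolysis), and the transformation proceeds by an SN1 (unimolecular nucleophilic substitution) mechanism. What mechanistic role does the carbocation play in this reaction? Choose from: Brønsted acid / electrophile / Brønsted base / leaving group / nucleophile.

electrophile

Step 2: Nucleophilic capture: the oxygen of CH3CH2OH bonds to the cationic carbon, producing an oxonium-ion intermediate.
The carbocation accepts an electron pair into an empty or π* orbital — it is the electrophile.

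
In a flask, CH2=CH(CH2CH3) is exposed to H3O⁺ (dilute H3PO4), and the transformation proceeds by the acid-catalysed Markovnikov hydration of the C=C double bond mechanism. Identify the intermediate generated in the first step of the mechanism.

secondary carbocation

Step 1: Protonation of the alkene by H3O⁺: the π bond acts as the nucleophile and picks up H⁺, giving the more stable (Markovnikov) secondary carbocation. H2O is released.
After step 1 the species present is a secondary carbocation.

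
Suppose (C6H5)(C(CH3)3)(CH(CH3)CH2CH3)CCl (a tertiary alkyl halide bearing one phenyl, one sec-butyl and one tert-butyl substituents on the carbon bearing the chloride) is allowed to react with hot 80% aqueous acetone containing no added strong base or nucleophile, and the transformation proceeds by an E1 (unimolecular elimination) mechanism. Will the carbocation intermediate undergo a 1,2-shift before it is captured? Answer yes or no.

The first-formed carbocation is tertiary.
No single 1,2-shift to an adjacent carbon would produce a more-substituted cation than the one already present, so no rearrangement occurs.

no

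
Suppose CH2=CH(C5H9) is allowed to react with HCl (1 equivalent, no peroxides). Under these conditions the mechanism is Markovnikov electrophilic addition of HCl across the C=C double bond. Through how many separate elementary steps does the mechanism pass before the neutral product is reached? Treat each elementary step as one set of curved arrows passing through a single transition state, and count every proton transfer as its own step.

3

Step 1: Electrophilic addition begins with the π(C=C) electrons forming a bond to the proton of HCl. Following Markovnikov's rule, the resulting cation is secondary. The H–Cl bond breaks heterolytically, releasing Cl⁻.
Step 2: A hydride (H with its bonding pair) migrates from the adjacent cyclopentyl carbon to the cationic centre — a 1,2-hydride shift — upgrading the secondary cation to a tertiary one.
Step 3: The Cl⁻ anion donates a lone pair to the carbocation, forming the new C–Cl σ-bond and giving the neutral alkyl halide.
Total: 3 elementary steps.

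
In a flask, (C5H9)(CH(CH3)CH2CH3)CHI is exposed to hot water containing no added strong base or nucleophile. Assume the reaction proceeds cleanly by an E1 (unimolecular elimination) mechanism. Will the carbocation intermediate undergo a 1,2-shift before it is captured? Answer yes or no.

yes

The first-formed carbocation is secondary.
The adjacent sec-butyl carbon already bears 2 other carbon substituents and has a hydrogen to migrate; after a 1,2-hydride shift from that carbon the positive charge sits on a tertiary centre.
Tertiary is more stable than secondary, so the shift occurs.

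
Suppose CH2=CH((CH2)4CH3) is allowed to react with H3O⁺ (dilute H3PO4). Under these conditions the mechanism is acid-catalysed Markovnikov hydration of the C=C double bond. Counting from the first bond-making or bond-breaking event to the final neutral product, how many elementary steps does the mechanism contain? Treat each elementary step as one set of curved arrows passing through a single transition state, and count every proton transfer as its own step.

3

Step 1: Protonation of the alkene by H3O⁺: the π bond acts as the nucleophile and picks up H⁺, giving the more stable (Markovnikov) secondary carbocation. H2O is released.
(No 1,2-shift: no single shift to an adjacent carbon would give a more stable cation.)
Step 2: A lone pair on the oxygen of H2O attacks the carbocation, forming a C–O bond and an oxonium ion (a protonated alcohol).
Step 3: Proton transfer from the O–H of the oxonium ion to H2O completes the catalytic cycle and yields the alcohol.
Total: 3 elementary steps.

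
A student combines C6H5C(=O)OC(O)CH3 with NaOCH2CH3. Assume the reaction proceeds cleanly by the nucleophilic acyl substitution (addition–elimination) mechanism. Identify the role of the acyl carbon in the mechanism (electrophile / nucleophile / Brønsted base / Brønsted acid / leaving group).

Step 1: CH3CH2O⁻ adds to the carbonyl carbon; the C=O π electrons shift onto oxygen and a tetrahedral alkoxide intermediate forms.
The acyl carbon accepts an electron pair into an empty or π* orbital — it is the electrophile.

electrophile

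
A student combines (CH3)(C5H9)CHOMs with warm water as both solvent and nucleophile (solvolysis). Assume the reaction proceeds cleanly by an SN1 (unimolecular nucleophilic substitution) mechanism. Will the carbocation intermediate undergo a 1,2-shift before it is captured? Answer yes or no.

yes

The first-formed carbocation is secondary.
The adjacent cyclopentyl carbon already bears 2 other carbon substituents and has a hydrogen to migrate; after a 1,2-hydride shift from that carbon the positive charge sits on a tertiary centre.
Tertiary is more stable than secondary, so the shift occurs.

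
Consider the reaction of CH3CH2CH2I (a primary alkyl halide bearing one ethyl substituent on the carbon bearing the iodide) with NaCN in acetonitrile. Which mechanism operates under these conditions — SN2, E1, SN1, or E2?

Conditions: a primary substrate with a strong nucleophile in the polar aprotic solvent acetonitrile.
These conditions are the textbook signature of the SN2 pathway.
An unhindered substrate with a strong nucleophile in a polar aprotic solvent favours one-step backside displacement.

SN2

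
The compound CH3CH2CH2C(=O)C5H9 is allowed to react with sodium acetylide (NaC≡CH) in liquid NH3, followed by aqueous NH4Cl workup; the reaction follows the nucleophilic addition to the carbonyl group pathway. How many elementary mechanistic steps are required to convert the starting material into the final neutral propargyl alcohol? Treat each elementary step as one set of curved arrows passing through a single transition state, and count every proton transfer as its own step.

Step 1: A lone pair / filled orbital on HC≡C⁻ attacks the electrophilic carbonyl carbon; the π(C=O) electrons shift onto oxygen, producing a tetrahedral alkoxide intermediate.
Step 2: On aqueous NH4Cl workup the alkoxide oxygen is protonated, giving a propargyl alcohol.
Total: 2 elementary steps.

2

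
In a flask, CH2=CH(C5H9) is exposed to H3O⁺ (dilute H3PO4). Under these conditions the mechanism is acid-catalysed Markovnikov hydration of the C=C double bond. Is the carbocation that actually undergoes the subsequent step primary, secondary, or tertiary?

tertiary

Step 1: The π electrons of the C=C bond attack a proton of H3O⁺; Markovnikov addition places the new C–H on the less-substituted alkene carbon, so the positive charge ends up on the more-substituted carbon — a secondary carbocation. H2O is released.
Step 2: A hydride (H with its bonding pair) migrates from the adjacent cyclopentyl carbon to the cationic centre — a 1,2-hydride shift — upgrading the secondary cation to a tertiary one.
The cation rearranges from secondary to tertiary via a 1,2-hydride shift from the adjacent cyclopentyl carbon; the tertiary cation is what reacts next.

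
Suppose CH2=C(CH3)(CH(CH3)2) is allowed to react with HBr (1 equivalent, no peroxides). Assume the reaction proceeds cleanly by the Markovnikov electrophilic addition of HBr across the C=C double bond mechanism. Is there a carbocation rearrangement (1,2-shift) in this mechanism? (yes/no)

no

The first-formed carbocation is tertiary.
No single 1,2-shift to an adjacent carbon would produce a more-substituted cation than the one already present, so no rearrangement occurs.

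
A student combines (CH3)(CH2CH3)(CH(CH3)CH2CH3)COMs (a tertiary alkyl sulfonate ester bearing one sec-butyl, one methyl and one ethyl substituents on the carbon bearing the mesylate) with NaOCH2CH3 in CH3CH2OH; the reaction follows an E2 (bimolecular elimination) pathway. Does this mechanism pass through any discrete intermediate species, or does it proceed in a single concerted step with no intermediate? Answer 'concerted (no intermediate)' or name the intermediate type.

concerted (no intermediate)

In one step, CH3CH2O⁻ pulls off a β-proton, the C–O bond cleaves, and a C=C double bond forms between the α- and β-carbons (E2, anti elimination).
All bond changes occur in one transition state; no discrete intermediate is formed.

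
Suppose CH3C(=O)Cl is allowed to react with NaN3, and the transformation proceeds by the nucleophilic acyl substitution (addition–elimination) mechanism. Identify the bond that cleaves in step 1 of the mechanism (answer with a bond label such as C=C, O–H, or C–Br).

Step 1: N3⁻ adds to the carbonyl carbon; the C=O π electrons shift onto oxygen and a tetrahedral alkoxide intermediate forms.
The bond broken in this step is the π(C=O) bond.

π(C=O)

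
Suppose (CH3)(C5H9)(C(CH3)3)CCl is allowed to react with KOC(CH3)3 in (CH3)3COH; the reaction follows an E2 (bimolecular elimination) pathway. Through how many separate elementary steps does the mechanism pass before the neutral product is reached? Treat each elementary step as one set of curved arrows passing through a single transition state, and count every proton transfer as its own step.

1

Step 1: In one step, (CH3)3CO⁻ pulls off a β-proton, the C–Cl bond cleaves, and a C=C double bond forms between the α- and β-carbons (E2, anti elimination).
Total: 1 elementary step.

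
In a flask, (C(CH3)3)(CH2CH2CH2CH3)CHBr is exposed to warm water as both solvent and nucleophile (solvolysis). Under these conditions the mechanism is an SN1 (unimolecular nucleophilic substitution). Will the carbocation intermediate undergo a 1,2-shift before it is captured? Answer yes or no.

yes

The first-formed carbocation is secondary.
The adjacent tert-butyl carbon has no hydrogen but bears methyl groups; migration of one methyl with its bonding pair (a 1,2-methyl shift) places the charge on a tertiary centre.
Tertiary is more stable than secondary, so the shift occurs.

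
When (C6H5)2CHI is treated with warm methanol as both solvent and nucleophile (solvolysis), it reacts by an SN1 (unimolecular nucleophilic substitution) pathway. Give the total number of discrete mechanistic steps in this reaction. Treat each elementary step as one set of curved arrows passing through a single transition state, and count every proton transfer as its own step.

3

Step 1: Unassisted departure of I⁻ (taking the C–I bonding pair) generates a secondary carbocation.
(No 1,2-shift: no single shift to an adjacent carbon would give a more stable cation.)
Step 2: A lone pair on the oxygen of CH3OH attacks the carbocation, forming a new C–O σ-bond and an oxonium ion.
Step 3: Proton transfer from the O–H of the oxonium ion to a solvent molecule delivers the neutral ether.
Total: 3 elementary steps.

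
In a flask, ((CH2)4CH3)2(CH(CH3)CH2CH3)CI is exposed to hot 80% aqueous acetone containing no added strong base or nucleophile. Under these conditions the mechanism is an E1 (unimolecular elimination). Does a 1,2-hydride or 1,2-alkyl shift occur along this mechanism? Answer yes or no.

The first-formed carbocation is tertiary.
No single 1,2-shift to an adjacent carbon would produce a more-substituted cation than the one already present, so no rearrangement occurs.

no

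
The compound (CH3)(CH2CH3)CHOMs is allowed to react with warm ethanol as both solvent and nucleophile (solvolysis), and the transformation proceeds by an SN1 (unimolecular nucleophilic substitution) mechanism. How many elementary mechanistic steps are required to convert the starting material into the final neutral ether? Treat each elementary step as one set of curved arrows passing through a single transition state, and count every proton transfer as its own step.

Step 1: Ionisation: the C–O σ-bond cleaves heterolytically; both bonding electrons depart with MsO⁻, leaving a secondary carbocation at the α-carbon.
(No 1,2-shift: no single shift to an adjacent carbon would give a more stable cation.)
Step 2: A lone pair on the oxygen of CH3CH2OH attacks the carbocation, forming a new C–O σ-bond and an oxonium ion.
Step 3: Deprotonation of the oxonium oxygen by solvent ethanol yields the neutral ether.
Total: 3 elementary steps.

3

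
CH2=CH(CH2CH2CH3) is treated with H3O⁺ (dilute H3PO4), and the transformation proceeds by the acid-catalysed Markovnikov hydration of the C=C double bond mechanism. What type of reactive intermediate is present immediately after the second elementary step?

Step 1: Electrophilic addition begins with the π(C=C) electrons forming a bond to the proton of H3O⁺. Following Markovnikov's rule, the resulting cation is secondary. H2O is released.
Step 2: Nucleophilic capture of the cation by H2O produces the protonated alcohol (an oxonium ion).
After step 2 the species present is an oxonium ion.

oxonium ion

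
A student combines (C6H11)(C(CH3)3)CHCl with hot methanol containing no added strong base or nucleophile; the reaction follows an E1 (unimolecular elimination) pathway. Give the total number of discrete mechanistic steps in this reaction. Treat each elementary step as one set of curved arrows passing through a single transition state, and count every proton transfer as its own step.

3

Step 1: Ionisation: the C–Cl σ-bond cleaves heterolytically; both bonding electrons depart with Cl⁻, leaving a secondary carbocation at the α-carbon.
Step 2: A hydride (H with its bonding pair) migrates from the adjacent cyclohexyl carbon to the cationic centre — a 1,2-hydride shift — upgrading the secondary cation to a tertiary one.
Step 3: Loss of a β-proton to a methanol molecule of the solvent: the C–H bonding pair collapses toward the cationic carbon to form the C=C π bond, yielding the alkene.
Total: 3 elementary steps.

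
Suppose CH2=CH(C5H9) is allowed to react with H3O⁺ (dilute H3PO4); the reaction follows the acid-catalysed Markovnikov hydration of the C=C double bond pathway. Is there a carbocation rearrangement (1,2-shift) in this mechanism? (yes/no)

yes

The first-formed carbocation is secondary.
The adjacent cyclopentyl carbon already bears 2 other carbon substituents and has a hydrogen to migrate; after a 1,2-hydride shift from that carbon the positive charge sits on a tertiary centre.
Tertiary is more stable than secondary, so the shift occurs.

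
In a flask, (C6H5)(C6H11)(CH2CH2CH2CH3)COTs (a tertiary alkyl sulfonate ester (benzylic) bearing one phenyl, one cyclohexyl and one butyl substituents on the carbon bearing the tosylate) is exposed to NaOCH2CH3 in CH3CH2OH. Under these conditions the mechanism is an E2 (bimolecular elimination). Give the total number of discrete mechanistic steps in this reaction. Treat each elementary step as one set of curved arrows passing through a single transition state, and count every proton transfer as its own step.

Step 1: In one step, CH3CH2O⁻ pulls off a β-proton, the C–O bond cleaves, and a C=C double bond forms between the α- and β-carbons (E2, anti elimination).
Total: 1 elementary step.

1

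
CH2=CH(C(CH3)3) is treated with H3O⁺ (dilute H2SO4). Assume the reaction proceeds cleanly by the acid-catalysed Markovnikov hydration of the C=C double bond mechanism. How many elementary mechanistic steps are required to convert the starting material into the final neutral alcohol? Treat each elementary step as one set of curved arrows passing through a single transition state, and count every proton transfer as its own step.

Step 1: Protonation of the alkene by H3O⁺: the π bond acts as the nucleophile and picks up H⁺, giving the more stable (Markovnikov) secondary carbocation. H2O is released.
Step 2: Carbocation rearrangement: a 1,2-methyl shift from the adjacent tert-butyl carbon converts the initially-formed secondary cation into the more stable tertiary cation.
Step 3: Nucleophilic capture of the cation by H2O produces the protonated alcohol (an oxonium ion).
Step 4: Proton transfer from the O–H of the oxonium ion to H2O completes the catalytic cycle and yields the alcohol.
Total: 4 elementary steps.

4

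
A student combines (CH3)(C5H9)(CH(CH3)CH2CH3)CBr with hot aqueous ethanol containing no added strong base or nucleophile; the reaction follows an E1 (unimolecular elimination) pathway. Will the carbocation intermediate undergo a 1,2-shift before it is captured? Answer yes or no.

The first-formed carbocation is tertiary.
No single 1,2-shift to an adjacent carbon would produce a more-substituted cation than the one already present, so no rearrangement occurs.

no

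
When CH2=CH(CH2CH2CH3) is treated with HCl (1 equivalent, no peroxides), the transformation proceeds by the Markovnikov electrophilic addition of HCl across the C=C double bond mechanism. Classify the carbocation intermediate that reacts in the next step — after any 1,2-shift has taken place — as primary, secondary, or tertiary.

Step 1: Protonation of the alkene by HCl: the π bond acts as the nucleophile and picks up H⁺, giving the more stable (Markovnikov) secondary carbocation. The H–Cl bond breaks heterolytically, releasing Cl⁻.
No single 1,2-shift to an adjacent carbon would give a more-substituted cation, so no rearrangement occurs.

secondary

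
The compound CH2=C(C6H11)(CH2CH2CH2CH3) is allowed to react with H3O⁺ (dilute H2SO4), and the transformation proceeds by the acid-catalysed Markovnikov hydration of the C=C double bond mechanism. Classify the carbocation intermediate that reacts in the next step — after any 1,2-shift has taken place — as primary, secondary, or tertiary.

Step 1: Electrophilic addition begins with the π(C=C) electrons forming a bond to the proton of H3O⁺. Following Markovnikov's rule, the resulting cation is tertiary. H2O is released.
No single 1,2-shift to an adjacent carbon would give a more-substituted cation, so no rearrangement occurs.

tertiary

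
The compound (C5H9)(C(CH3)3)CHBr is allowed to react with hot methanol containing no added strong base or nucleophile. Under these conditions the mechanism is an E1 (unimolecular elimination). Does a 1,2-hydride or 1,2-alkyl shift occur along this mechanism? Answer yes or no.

yes

The first-formed carbocation is secondary.
The adjacent cyclopentyl carbon already bears 2 other carbon substituents and has a hydrogen to migrate; after a 1,2-hydride shift from that carbon the positive charge sits on a tertiary centre.
Tertiary is more stable than secondary, so the shift occurs.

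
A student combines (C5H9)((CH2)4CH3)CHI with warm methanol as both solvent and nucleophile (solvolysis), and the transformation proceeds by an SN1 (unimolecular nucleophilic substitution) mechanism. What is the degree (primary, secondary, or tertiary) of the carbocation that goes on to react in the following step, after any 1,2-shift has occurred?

tertiary

Step 1: Ionisation: the C–I σ-bond cleaves heterolytically; both bonding electrons depart with I⁻, leaving a secondary carbocation at the α-carbon.
Step 2: Carbocation rearrangement: a 1,2-hydride shift from the adjacent cyclopentyl carbon converts the initially-formed secondary cation into the more stable tertiary cation.
The cation rearranges from secondary to tertiary via a 1,2-hydride shift from the adjacent cyclopentyl carbon; the tertiary cation is what reacts next.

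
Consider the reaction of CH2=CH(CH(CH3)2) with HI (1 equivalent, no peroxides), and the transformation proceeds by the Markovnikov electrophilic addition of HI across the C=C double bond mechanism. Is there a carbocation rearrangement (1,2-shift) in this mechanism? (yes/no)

yes

The first-formed carbocation is secondary.
The adjacent isopropyl carbon already bears 2 other carbon substituents and has a hydrogen to migrate; after a 1,2-hydride shift from that carbon the positive charge sits on a tertiary centre.
Tertiary is more stable than secondary, so the shift occurs.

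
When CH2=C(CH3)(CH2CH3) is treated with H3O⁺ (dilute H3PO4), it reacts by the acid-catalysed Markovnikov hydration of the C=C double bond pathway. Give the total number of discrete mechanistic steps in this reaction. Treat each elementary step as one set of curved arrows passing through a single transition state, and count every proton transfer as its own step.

3

Step 1: Electrophilic addition begins with the π(C=C) electrons forming a bond to the proton of H3O⁺. Following Markovnikov's rule, the resulting cation is tertiary. H2O is released.
(No 1,2-shift: no single shift to an adjacent carbon would give a more stable cation.)
Step 2: A lone pair on the oxygen of H2O attacks the carbocation, forming a C–O bond and an oxonium ion (a protonated alcohol).
Step 3: Proton transfer from the O–H of the oxonium ion to H2O completes the catalytic cycle and yields the alcohol.
Total: 3 elementary steps.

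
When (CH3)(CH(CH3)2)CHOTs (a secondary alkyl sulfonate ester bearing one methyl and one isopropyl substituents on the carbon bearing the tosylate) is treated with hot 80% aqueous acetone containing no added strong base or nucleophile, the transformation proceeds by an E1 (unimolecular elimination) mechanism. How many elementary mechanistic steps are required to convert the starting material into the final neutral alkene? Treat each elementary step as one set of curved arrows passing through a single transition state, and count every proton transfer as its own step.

Step 1: The C–O bond breaks with both electrons going to the tosylate; TsO⁻ leaves and a secondary carbocation remains.
Step 2: Carbocation rearrangement: a 1,2-hydride shift from the adjacent isopropyl carbon converts the initially-formed secondary cation into the more stable tertiary cation.
Step 3: Loss of a β-proton to a water molecule of the solvent: the C–H bonding pair collapses toward the cationic carbon to form the C=C π bond, yielding the alkene.
Total: 3 elementary steps.

3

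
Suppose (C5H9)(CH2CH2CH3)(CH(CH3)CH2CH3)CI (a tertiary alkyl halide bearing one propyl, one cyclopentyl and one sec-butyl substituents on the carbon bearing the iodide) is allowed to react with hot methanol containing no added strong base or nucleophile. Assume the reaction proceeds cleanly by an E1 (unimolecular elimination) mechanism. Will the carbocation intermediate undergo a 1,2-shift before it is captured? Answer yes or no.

no

The first-formed carbocation is tertiary.
No single 1,2-shift to an adjacent carbon would produce a more-substituted cation than the one already present, so no rearrangement occurs.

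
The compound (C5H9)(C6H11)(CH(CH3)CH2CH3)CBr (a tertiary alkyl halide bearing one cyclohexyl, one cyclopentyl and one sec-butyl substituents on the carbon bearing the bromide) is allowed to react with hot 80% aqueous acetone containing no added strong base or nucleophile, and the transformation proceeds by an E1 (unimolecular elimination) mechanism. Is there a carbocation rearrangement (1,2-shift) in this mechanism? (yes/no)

The first-formed carbocation is tertiary.
No single 1,2-shift to an adjacent carbon would produce a more-substituted cation than the one already present, so no rearrangement occurs.

no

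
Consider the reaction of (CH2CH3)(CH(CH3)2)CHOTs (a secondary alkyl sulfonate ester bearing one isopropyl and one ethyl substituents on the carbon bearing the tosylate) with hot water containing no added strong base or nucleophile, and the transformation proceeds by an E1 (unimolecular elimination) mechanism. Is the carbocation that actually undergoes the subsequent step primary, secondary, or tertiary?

Step 1: Unassisted departure of TsO⁻ (taking the C–O bonding pair) generates a secondary carbocation.
Step 2: Carbocation rearrangement: a 1,2-hydride shift from the adjacent isopropyl carbon converts the initially-formed secondary cation into the more stable tertiary cation.
The cation rearranges from secondary to tertiary via a 1,2-hydride shift from the adjacent isopropyl carbon; the tertiary cation is what reacts next.

tertiary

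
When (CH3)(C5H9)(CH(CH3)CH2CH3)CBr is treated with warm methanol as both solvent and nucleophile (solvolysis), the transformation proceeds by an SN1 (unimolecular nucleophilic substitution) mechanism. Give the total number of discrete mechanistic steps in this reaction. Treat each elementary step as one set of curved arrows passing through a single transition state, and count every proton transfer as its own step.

3

Step 1: Unassisted departure of Br⁻ (taking the C–Br bonding pair) generates a tertiary carbocation.
(No 1,2-shift: no single shift to an adjacent carbon would give a more stable cation.)
Step 2: Nucleophilic capture: the oxygen of CH3OH bonds to the cationic carbon, producing an oxonium-ion intermediate.
Step 3: Deprotonation of the oxonium oxygen by solvent methanol yields the neutral ether.
Total: 3 elementary steps.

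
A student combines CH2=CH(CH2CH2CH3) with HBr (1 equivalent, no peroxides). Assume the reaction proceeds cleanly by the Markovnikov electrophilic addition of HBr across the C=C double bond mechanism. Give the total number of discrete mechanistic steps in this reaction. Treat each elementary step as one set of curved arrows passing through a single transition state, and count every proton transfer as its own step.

2

Step 1: The π electrons of the C=C bond attack a proton of HBr; Markovnikov addition places the new C–H on the less-substituted alkene carbon, so the positive charge ends up on the more-substituted carbon — a secondary carbocation. The H–Br bond breaks heterolytically, releasing Br⁻.
(No 1,2-shift: no single shift to an adjacent carbon would give a more stable cation.)
Step 2: Br⁻ captures the cation: a lone pair on Br⁻ fills the empty p orbital, producing the alkyl halide product.
Total: 2 elementary steps.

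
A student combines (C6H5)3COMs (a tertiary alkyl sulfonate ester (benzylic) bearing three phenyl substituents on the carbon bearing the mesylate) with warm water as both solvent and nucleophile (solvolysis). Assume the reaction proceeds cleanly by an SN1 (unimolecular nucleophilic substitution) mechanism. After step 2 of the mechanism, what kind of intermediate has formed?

Step 1: Unassisted departure of MsO⁻ (taking the C–O bonding pair) generates a tertiary carbocation.
Step 2: H2O donates an oxygen lone pair into the empty p orbital of the cation, giving a protonated alcohol (an oxonium ion).
After step 2 the species present is an oxonium ion.

oxonium ion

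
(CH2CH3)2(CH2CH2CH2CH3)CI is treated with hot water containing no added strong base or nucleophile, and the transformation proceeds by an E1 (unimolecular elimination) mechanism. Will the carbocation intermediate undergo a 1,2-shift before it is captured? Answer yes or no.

no

The first-formed carbocation is tertiary.
No single 1,2-shift to an adjacent carbon would produce a more-substituted cation than the one already present, so no rearrangement occurs.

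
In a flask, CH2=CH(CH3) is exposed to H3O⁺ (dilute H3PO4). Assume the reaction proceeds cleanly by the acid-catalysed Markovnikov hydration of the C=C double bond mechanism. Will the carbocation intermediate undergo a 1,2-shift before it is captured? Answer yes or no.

no

The first-formed carbocation is secondary.
No single 1,2-shift to an adjacent carbon would produce a more-substituted cation than the one already present, so no rearrangement occurs.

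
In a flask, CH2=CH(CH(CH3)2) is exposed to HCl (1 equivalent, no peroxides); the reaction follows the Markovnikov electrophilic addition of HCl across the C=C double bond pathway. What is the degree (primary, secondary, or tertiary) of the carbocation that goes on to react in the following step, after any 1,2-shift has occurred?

Step 1: Protonation of the alkene by HCl: the π bond acts as the nucleophile and picks up H⁺, giving the more stable (Markovnikov) secondary carbocation. The H–Cl bond breaks heterolytically, releasing Cl⁻.
Step 2: Carbocation rearrangement: a 1,2-hydride shift from the adjacent isopropyl carbon converts the initially-formed secondary cation into the more stable tertiary cation.
The cation rearranges from secondary to tertiary via a 1,2-hydride shift from the adjacent isopropyl carbon; the tertiary cation is what reacts next.

tertiary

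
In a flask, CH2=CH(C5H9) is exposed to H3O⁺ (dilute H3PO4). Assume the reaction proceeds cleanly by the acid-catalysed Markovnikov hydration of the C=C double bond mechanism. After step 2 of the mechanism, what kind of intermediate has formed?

Step 1: The π electrons of the C=C bond attack a proton of H3O⁺; Markovnikov addition places the new C–H on the less-substituted alkene carbon, so the positive charge ends up on the more-substituted carbon — a secondary carbocation. H2O is released.
Step 2: A 1,2-hydride shift from the adjacent cyclopentyl carbon moves the positive charge from the secondary centre to an adjacent carbon, generating a more stable tertiary carbocation.
After step 2 the species present is a tertiary carbocation.

tertiary carbocation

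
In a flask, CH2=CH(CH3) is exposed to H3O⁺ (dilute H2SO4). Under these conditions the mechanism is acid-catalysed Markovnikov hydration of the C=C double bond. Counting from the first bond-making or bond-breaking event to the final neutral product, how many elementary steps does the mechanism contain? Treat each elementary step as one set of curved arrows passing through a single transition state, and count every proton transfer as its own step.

3

Step 1: Electrophilic addition begins with the π(C=C) electrons forming a bond to the proton of H3O⁺. Following Markovnikov's rule, the resulting cation is secondary. H2O is released.
(No 1,2-shift: no single shift to an adjacent carbon would give a more stable cation.)
Step 2: Nucleophilic capture of the cation by H2O produces the protonated alcohol (an oxonium ion).
Step 3: Deprotonation of the oxonium ion by a water molecule delivers the neutral alcohol and regenerates the acid catalyst.
Total: 3 elementary steps.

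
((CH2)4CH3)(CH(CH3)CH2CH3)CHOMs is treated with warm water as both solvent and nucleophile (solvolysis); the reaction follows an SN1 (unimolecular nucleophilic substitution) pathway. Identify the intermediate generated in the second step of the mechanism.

tertiary carbocation

Step 1: Unassisted departure of MsO⁻ (taking the C–O bonding pair) generates a secondary carbocation.
Step 2: A hydride (H with its bonding pair) migrates from the adjacent sec-butyl carbon to the cationic centre — a 1,2-hydride shift — upgrading the secondary cation to a tertiary one.
After step 2 the species present is a tertiary carbocation.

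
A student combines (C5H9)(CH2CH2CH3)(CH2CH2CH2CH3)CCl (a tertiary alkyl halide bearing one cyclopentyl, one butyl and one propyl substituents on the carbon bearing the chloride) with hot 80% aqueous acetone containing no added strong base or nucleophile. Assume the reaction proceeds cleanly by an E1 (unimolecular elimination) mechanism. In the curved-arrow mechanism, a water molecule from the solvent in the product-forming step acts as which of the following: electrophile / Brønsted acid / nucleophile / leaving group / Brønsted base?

Step 2: A weak base (a water molecule from the solvent) removes a proton from a carbon adjacent to the cationic centre; the electrons of that C–H bond become the new π(C=C) bond, giving the alkene.
A water molecule from the solvent in the product-forming step accepts a proton in a proton-transfer step — a Brønsted base.

Brønsted base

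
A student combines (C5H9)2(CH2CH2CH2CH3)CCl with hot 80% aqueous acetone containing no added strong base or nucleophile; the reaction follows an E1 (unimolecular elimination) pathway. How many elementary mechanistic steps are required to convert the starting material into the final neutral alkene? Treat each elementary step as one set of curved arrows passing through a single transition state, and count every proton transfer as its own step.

Step 1: The C–Cl bond breaks with both electrons going to the chloride; Cl⁻ leaves and a tertiary carbocation remains.
(No 1,2-shift: no single shift to an adjacent carbon would give a more stable cation.)
Step 2: A weak base (a water molecule from the solvent) removes a proton from a carbon adjacent to the cationic centre; the electrons of that C–H bond become the new π(C=C) bond, giving the alkene.
Total: 2 elementary steps.

2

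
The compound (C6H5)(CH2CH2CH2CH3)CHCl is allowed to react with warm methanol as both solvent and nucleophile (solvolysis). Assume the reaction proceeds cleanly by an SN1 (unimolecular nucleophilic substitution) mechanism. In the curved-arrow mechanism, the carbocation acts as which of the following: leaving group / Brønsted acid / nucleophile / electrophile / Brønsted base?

electrophile

Step 2: A lone pair on the oxygen of CH3OH attacks the carbocation, forming a new C–O σ-bond and an oxonium ion.
The carbocation accepts an electron pair into an empty or π* orbital — it is the electrophile.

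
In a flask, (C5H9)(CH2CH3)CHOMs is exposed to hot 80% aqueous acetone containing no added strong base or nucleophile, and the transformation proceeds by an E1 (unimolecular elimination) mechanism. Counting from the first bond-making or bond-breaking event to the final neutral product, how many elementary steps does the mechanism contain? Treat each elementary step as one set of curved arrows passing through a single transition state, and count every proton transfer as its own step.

Step 1: Unassisted departure of MsO⁻ (taking the C–O bonding pair) generates a secondary carbocation.
Step 2: Carbocation rearrangement: a 1,2-hydride shift from the adjacent cyclopentyl carbon converts the initially-formed secondary cation into the more stable tertiary cation.
Step 3: A water molecule (solvent) deprotonates a β-carbon; as the C–H bond breaks, those electrons form the new alkene π bond.
Total: 3 elementary steps.

3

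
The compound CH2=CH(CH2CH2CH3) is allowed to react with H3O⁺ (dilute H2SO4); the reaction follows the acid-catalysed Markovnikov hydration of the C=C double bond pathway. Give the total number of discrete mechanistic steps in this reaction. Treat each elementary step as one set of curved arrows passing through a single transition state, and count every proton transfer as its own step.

Step 1: The π electrons of the C=C bond attack a proton of H3O⁺; Markovnikov addition places the new C–H on the less-substituted alkene carbon, so the positive charge ends up on the more-substituted carbon — a secondary carbocation. H2O is released.
(No 1,2-shift: no single shift to an adjacent carbon would give a more stable cation.)
Step 2: Water acts as the nucleophile: an oxygen lone pair bonds to the cationic carbon, giving an oxonium-ion intermediate.
Step 3: H2O removes a proton from the oxonium oxygen, regenerating H3O⁺ and giving the neutral alcohol.
Total: 3 elementary steps.

3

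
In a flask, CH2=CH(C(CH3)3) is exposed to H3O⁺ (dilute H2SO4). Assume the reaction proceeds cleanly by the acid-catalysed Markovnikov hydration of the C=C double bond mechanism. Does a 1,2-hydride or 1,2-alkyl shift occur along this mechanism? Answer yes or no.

yes

The first-formed carbocation is secondary.
The adjacent tert-butyl carbon has no hydrogen but bears methyl groups; migration of one methyl with its bonding pair (a 1,2-methyl shift) places the charge on a tertiary centre.
Tertiary is more stable than secondary, so the shift occurs.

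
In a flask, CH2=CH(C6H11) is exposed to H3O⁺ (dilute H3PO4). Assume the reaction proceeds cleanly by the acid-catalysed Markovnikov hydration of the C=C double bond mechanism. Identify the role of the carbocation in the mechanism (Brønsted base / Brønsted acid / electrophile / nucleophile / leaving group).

electrophile

Step 3: Nucleophilic capture of the cation by H2O produces the protonated alcohol (an oxonium ion).
The carbocation accepts an electron pair into an empty or π* orbital — it is the electrophile.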